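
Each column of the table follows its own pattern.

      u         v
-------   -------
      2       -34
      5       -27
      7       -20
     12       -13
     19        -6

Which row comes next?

31  1

Column u goes 2, 5, 7, 12, 19 → 31 (each term is the sum of the two before it).
For the column v, +7 each step: -34, -27, -20, -13, -6 → 1.
So the next row is 31  1.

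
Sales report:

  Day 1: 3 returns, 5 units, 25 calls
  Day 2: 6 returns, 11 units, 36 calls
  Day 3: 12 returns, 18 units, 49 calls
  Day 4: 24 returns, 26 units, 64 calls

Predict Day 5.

48 returns, 35 units, 81 calls

Returns: ×2 each step, so 3, 6, 12, 24 → 48.
Units: 5, 11, 18, 26 → 35 (differences are 6, 7, 8, … (increasing by 1 each time)).
For the calls, perfect squares: 5², 6², 7², …: 25, 36, 49, 64 → 81.
Combining the parts gives 48 returns, 35 units, 81 calls.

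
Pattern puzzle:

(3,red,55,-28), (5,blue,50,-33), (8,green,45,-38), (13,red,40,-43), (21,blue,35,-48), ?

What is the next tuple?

First part — each term is the sum of the two before it: 3, 5, 8, 13, 21 → 34.
Colour — repeats red → blue → green: red, blue, green, red, blue → green.
Third part: −5 each step; 55, 50, 45, 40, 35 → 30.
Fourth part: -28, -33, -38, -43, -48 → -53 (−5 each step).
So the next tuple is (34,green,30,-53).

(34,green,30,-53)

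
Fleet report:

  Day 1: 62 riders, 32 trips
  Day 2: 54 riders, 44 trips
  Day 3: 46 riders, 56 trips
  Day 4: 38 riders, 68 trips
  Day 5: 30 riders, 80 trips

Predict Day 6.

Riders — −8 each step: 62, 54, 46, 38, 30 → 22.
Trips: 32, 44, 56, 68, 80 → 92 (+12 each step).
So the next line is 22 riders, 92 trips.

22 riders, 92 trips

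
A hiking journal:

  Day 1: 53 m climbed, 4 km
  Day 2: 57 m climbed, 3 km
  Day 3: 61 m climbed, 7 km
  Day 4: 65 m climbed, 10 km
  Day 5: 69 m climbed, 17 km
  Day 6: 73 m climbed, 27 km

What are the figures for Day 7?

M climbed: +4 each step, so 53, 57, 61, 65, 69, 73 → 77.
Km: 4, 3, 7, 10, 17, 27 → 44 (each term is the sum of the two before it).
So the next row is 77 m climbed, 44 km.

77 m climbed, 44 km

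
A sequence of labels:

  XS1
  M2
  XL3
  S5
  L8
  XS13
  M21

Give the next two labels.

XL34, S55

Size goes XS, M, XL, S, L, XS, M → XL → S (repeats XS → M → XL → S → L).
Second component: each term is the sum of the two before it, so 1, 2, 3, 5, 8, 13, 21 → 34 → 55.
So the next two labels are XL34 and S55.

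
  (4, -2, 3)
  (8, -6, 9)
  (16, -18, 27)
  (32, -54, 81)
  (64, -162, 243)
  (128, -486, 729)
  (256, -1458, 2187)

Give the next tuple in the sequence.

First component: 4, 8, 16, 32, 64, 128, 256 → 512 (×2 each step).
Second component — ×3 each step: -2, -6, -18, -54, -162, -486, -1458 → -4374.
Third component — ×3 each step: 3, 9, 27, 81, 243, 729, 2187 → 6561.
Combining the parts gives (512, -4374, 6561).

(512, -4374, 6561)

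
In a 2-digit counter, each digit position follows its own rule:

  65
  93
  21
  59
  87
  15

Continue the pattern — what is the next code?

First digit: 6, 9, 2, 5, 8, 1 → 4 (+3 each step, mod 10).
Second digit: 5, 3, 1, 9, 7, 5 → 3 (−2 each step, mod 10).
Combining the parts gives 43.

43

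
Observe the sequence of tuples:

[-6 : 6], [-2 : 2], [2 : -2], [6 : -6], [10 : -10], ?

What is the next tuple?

First slot — +4 each step: -6, -2, 2, 6, 10 → 14.
For the second slot, always the negative of the first slot: 6, 2, -2, -6, -10 → -14.
So the next tuple is [14 : -14].

[14 : -14]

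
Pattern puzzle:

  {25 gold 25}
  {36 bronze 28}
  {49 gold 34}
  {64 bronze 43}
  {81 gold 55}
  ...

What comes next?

{100 bronze 70}

First value: perfect squares: 5², 6², 7², …, so 25, 36, 49, 64, 81 → 100.
For the rank, alternates gold ↔ bronze: gold, bronze, gold, bronze, gold → bronze.
For the third value, differences are 3, 6, 9, … (increasing by 3 each time): 25, 28, 34, 43, 55 → 70.
Combining the parts gives {100 bronze 70}.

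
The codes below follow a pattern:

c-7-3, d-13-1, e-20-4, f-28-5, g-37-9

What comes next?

h-47-14

Letter goes c, d, e, f, g → h (letters move forward 1 place in the alphabet).
Second component: differences are 6, 7, 8, … (increasing by 1 each time); 7, 13, 20, 28, 37 → 47.
For the third component, each term is the sum of the two before it: 3, 1, 4, 5, 9 → 14.
Putting it together: h-47-14.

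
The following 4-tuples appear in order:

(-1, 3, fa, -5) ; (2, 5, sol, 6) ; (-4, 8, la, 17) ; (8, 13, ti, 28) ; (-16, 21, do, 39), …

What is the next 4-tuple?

First part — ×(-2) each step: -1, 2, -4, 8, -16 → 32.
Second part: each term is the sum of the two before it; 3, 5, 8, 13, 21 → 34.
Note: runs through the solfège scale do→ti, so fa, sol, la, ti, do → re.
Fourth part: -5, 6, 17, 28, 39 → 50 (+11 each step).
Putting it together: (32, 34, re, 50).

(32, 34, re, 50)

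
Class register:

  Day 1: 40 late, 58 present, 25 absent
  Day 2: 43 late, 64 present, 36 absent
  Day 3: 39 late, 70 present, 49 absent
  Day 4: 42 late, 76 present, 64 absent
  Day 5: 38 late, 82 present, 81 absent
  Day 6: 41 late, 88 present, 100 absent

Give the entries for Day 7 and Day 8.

37 late, 94 present, 121 absent; 40 late, 100 present, 144 absent

Late: alternating steps +3, −4, +3, −4, …; 40, 43, 39, 42, 38, 41 → 37 → 40.
Present: 58, 64, 70, 76, 82, 88 → 94 → 100 (+6 each step).
Absent — perfect squares: 5², 6², 7², …: 25, 36, 49, 64, 81, 100 → 121 → 144.
So the next two records are 37 late, 94 present, 121 absent and 40 late, 100 present, 144 absent.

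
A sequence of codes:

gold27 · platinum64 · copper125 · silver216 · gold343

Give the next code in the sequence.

Metal: repeats gold → platinum → copper → silver; gold, platinum, copper, silver, gold → platinum.
Second component — perfect cubes: 3³, 4³, 5³, …: 27, 64, 125, 216, 343 → 512.
Combining the parts gives platinum512.

platinum512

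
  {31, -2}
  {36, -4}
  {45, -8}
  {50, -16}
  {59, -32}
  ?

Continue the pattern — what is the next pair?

First value — alternating steps +5, +9, +5, +9, …: 31, 36, 45, 50, 59 → 64.
Second value goes -2, -4, -8, -16, -32 → -64 (×2 each step).
So the next pair is {64, -64}.

{64, -64}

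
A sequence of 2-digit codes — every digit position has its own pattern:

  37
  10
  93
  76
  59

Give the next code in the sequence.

First digit goes 3, 1, 9, 7, 5 → 3 (−2 each step, mod 10).
For the second digit, +3 each step, mod 10: 7, 0, 3, 6, 9 → 2.
Combining the parts gives 32.

32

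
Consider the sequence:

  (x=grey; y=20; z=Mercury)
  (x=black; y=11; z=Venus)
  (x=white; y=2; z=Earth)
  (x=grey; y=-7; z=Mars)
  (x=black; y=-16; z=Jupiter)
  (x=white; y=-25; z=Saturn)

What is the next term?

(x=grey; y=-34; z=Uranus)

For the x, repeats grey → black → white: grey, black, white, grey, black, white → grey.
Y — −9 each step: 20, 11, 2, -7, -16, -25 → -34.
Z: runs through the planets Mercury→Neptune; Mercury, Venus, Earth, Mars, Jupiter, Saturn → Uranus.
So the next term is (x=grey; y=-34; z=Uranus).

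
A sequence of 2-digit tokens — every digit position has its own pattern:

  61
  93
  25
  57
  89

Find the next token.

First digit goes 6, 9, 2, 5, 8 → 1 (+3 each step, mod 10).
For the second digit, +2 each step, mod 10: 1, 3, 5, 7, 9 → 1.
So the next token is 11.

11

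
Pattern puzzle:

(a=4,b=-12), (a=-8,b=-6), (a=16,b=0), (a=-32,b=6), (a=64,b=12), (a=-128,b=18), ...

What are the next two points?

For the a, ×(-2) each step: 4, -8, 16, -32, 64, -128 → 256 → -512.
B: -12, -6, 0, 6, 12, 18 → 24 → 30 (+6 each step).
So the next two points are (a=256,b=24) and (a=-512,b=30).

(a=256,b=24), (a=-512,b=30)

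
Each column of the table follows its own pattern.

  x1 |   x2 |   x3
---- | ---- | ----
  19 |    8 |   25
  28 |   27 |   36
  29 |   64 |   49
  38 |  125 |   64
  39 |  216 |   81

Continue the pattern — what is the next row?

Column x1 goes 19, 28, 29, 38, 39 → 48 (alternating steps +9, +1, +9, +1, …).
Column x2 — perfect cubes: 2³, 3³, 4³, …: 8, 27, 64, 125, 216 → 343.
Column x3 goes 25, 36, 49, 64, 81 → 100 (perfect squares: 5², 6², 7², …).
Combining the parts gives 48  343  100.

48  343  100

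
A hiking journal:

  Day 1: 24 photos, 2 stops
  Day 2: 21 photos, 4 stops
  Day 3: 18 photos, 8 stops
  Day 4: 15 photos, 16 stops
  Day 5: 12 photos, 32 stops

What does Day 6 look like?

9 photos, 64 stops

For the photos, −3 each step: 24, 21, 18, 15, 12 → 9.
For the stops, ×2 each step: 2, 4, 8, 16, 32 → 64.
Combining the parts gives 9 photos, 64 stops.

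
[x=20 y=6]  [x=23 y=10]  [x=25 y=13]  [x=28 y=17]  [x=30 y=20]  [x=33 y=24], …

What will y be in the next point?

27

Y: alternating steps +4, +3, +4, +3, …, so 6, 10, 13, 17, 20, 24 → 27.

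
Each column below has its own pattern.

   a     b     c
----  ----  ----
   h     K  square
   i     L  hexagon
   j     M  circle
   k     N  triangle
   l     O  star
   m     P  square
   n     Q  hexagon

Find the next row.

Column a goes h, i, j, k, l, m, n → o (letters move forward 1 place in the alphabet).
Column b: letters move forward 1 place in the alphabet, so K, L, M, N, O, P, Q → R.
Column c goes square, hexagon, circle, triangle, star, square, hexagon → circle (repeats square → hexagon → circle → triangle → star).
Combining the parts gives o  R  circle.

o  R  circle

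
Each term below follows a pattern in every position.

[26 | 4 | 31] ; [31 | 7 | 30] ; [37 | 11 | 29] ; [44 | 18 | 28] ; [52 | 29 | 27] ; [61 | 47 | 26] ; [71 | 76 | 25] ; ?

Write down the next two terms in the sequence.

First entry goes 26, 31, 37, 44, 52, 61, 71 → 82 → 94 (differences are 5, 6, 7, … (increasing by 1 each time)).
Second entry: each term is the sum of the two before it, so 4, 7, 11, 18, 29, 47, 76 → 123 → 199.
Third entry — −1 each step: 31, 30, 29, 28, 27, 26, 25 → 24 → 23.
Putting the parts together: [82 | 123 | 24] and then [94 | 199 | 23].

[82 | 123 | 24], [94 | 199 | 23]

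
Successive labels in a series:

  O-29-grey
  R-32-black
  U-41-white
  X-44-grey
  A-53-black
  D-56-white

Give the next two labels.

G-65-grey, J-68-black

Letter: letters move forward 3 places in the alphabet, wrapping Z→A; O, R, U, X, A, D → G → J.
Second component: alternating steps +3, +9, +3, +9, …, so 29, 32, 41, 44, 53, 56 → 65 → 68.
Shade goes grey, black, white, grey, black, white → grey → black (repeats grey → black → white).
So the next two labels are G-65-grey and J-68-black.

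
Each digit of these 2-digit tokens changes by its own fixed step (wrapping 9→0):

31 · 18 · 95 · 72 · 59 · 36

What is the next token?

First digit — −2 each step, mod 10: 3, 1, 9, 7, 5, 3 → 1.
For the second digit, −3 each step, mod 10: 1, 8, 5, 2, 9, 6 → 3.
So the next token is 13.

13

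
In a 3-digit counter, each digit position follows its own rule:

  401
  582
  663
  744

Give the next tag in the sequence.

825

First digit — +1 each step, mod 10: 4, 5, 6, 7 → 8.
Second digit: −2 each step, mod 10, so 0, 8, 6, 4 → 2.
Third digit — +1 each step, mod 10: 1, 2, 3, 4 → 5.
So the next tag is 825.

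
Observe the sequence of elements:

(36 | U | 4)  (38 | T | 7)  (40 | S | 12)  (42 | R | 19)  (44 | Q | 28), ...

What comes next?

First part: 36, 38, 40, 42, 44 → 46 (+2 each step).
Letter: U, T, S, R, Q → P (letters move back 1 place in the alphabet).
Third part: differences are 3, 5, 7, … (increasing by 2 each time); 4, 7, 12, 19, 28 → 39.
Combining the parts gives (46 | P | 39).

(46 | P | 39)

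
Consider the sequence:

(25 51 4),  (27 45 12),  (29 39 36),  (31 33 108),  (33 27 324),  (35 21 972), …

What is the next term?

For the first slot, +2 each step: 25, 27, 29, 31, 33, 35 → 37.
Second slot: 51, 45, 39, 33, 27, 21 → 15 (−6 each step).
Third slot: ×3 each step, so 4, 12, 36, 108, 324, 972 → 2916.
Combining the parts gives (37 15 2916).

(37 15 2916)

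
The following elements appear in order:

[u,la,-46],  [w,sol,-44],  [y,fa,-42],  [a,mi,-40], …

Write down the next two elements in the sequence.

[c,re,-38], [e,do,-36]

For the letter, letters move forward 2 places in the alphabet, wrapping Z→A: u, w, y, a → c → e.
Note goes la, sol, fa, mi → re → do (runs backward through the solfège scale do→ti).
For the third entry, +2 each step: -46, -44, -42, -40 → -38 → -36.
Putting the parts together: [c,re,-38] and then [e,do,-36].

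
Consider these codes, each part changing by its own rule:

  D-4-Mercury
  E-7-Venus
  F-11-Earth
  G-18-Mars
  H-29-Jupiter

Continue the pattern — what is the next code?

I-47-Saturn

Letter: D, E, F, G, H → I (letters move forward 1 place in the alphabet).
For the second component, each term is the sum of the two before it: 4, 7, 11, 18, 29 → 47.
Planet: Mercury, Venus, Earth, Mars, Jupiter → Saturn (runs through the planets Mercury→Neptune).
So the next code is I-47-Saturn.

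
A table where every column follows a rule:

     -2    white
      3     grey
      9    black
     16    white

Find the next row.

24  grey

First component — differences are 5, 6, 7, … (increasing by 1 each time): -2, 3, 9, 16 → 24.
Shade: white, grey, black, white → grey (repeats white → grey → black).
Combining the parts gives 24  grey.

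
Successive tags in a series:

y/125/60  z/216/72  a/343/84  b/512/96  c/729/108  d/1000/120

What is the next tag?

e/1331/132

Letter: letters move forward 1 place in the alphabet, wrapping Z→A; y, z, a, b, c, d → e.
Second component — perfect cubes: 5³, 6³, 7³, …: 125, 216, 343, 512, 729, 1000 → 1331.
Third component — +12 each step: 60, 72, 84, 96, 108, 120 → 132.
Putting it together: e/1331/132.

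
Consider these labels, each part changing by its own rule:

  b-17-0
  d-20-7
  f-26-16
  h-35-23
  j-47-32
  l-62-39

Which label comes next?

Letter goes b, d, f, h, j, l → n (letters move forward 2 places in the alphabet).
Second component: 17, 20, 26, 35, 47, 62 → 80 (differences are 3, 6, 9, … (increasing by 3 each time)).
For the third component, alternating steps +7, +9, +7, +9, …: 0, 7, 16, 23, 32, 39 → 48.
Putting it together: n-80-48.

n-80-48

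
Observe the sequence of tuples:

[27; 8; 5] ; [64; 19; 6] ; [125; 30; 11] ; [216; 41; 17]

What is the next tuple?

First slot goes 27, 64, 125, 216 → 343 (perfect cubes: 3³, 4³, 5³, …).
Second slot — +11 each step: 8, 19, 30, 41 → 52.
Third slot: 5, 6, 11, 17 → 28 (each term is the sum of the two before it).
Putting it together: [343; 52; 28].

[343; 52; 28]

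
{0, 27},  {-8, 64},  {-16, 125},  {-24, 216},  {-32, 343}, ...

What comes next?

First value: −8 each step; 0, -8, -16, -24, -32 → -40.
Second value goes 27, 64, 125, 216, 343 → 512 (perfect cubes: 3³, 4³, 5³, …).
Putting it together: {-40, 512}.

{-40, 512}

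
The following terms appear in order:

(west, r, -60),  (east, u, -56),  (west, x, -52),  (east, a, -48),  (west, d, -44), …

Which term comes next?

Direction goes west, east, west, east, west → east (alternates west ↔ east).
Letter goes r, u, x, a, d → g (letters move forward 3 places in the alphabet, wrapping Z→A).
For the third component, +4 each step: -60, -56, -52, -48, -44 → -40.
So the next term is (east, g, -40).

(east, g, -40)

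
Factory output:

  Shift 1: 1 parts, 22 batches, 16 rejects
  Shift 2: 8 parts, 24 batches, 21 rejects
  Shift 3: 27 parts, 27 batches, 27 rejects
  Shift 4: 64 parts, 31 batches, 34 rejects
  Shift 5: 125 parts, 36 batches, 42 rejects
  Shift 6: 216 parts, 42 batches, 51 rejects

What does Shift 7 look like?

For the parts, perfect cubes: 1³, 2³, 3³, …: 1, 8, 27, 64, 125, 216 → 343.
Batches: differences are 2, 3, 4, … (increasing by 1 each time), so 22, 24, 27, 31, 36, 42 → 49.
For the rejects, differences are 5, 6, 7, … (increasing by 1 each time): 16, 21, 27, 34, 42, 51 → 61.
Putting it together: 343 parts, 49 batches, 61 rejects.

343 parts, 49 batches, 61 rejects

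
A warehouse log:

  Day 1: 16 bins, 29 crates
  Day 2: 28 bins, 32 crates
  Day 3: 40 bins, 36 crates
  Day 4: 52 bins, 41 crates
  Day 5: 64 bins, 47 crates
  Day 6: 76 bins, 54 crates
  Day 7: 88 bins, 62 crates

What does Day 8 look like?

100 bins, 71 crates

Bins: 16, 28, 40, 52, 64, 76, 88 → 100 (+12 each step).
Crates goes 29, 32, 36, 41, 47, 54, 62 → 71 (differences are 3, 4, 5, … (increasing by 1 each time)).
So the next row is 100 bins, 71 crates.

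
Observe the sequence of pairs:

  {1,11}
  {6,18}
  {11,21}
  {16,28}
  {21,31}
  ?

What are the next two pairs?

{26,38}, {31,41}

First slot: 1, 6, 11, 16, 21 → 26 → 31 (+5 each step).
Second slot: 11, 18, 21, 28, 31 → 38 → 41 (alternating steps +7, +3, +7, +3, …).
So the next two pairs are {26,38} and {31,41}.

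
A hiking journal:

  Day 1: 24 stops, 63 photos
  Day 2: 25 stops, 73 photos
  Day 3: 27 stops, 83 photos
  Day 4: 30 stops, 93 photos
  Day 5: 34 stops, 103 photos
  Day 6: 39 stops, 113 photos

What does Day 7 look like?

45 stops, 123 photos

Stops — differences are 1, 2, 3, … (increasing by 1 each time): 24, 25, 27, 30, 34, 39 → 45.
Photos: 63, 73, 83, 93, 103, 113 → 123 (+10 each step).
Putting it together: 45 stops, 123 photos.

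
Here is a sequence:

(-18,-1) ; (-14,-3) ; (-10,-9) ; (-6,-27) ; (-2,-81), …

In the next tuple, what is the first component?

First component: +4 each step; -18, -14, -10, -6, -2 → 2.

2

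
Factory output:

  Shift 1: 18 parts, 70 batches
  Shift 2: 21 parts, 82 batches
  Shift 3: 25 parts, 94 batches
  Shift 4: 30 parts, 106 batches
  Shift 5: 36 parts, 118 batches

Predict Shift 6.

43 parts, 130 batches

Parts: differences are 3, 4, 5, … (increasing by 1 each time), so 18, 21, 25, 30, 36 → 43.
Batches goes 70, 82, 94, 106, 118 → 130 (+12 each step).
Putting it together: 43 parts, 130 batches.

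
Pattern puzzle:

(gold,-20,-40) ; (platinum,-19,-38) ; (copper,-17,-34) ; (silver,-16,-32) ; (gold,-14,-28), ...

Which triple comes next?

(platinum,-13,-26)

Metal: gold, platinum, copper, silver, gold → platinum (repeats gold → platinum → copper → silver).
Second coordinate — alternating steps +1, +2, +1, +2, …: -20, -19, -17, -16, -14 → -13.
Third coordinate: -40, -38, -34, -32, -28 → -26 (always 2 × the second coordinate).
Combining the parts gives (platinum,-13,-26).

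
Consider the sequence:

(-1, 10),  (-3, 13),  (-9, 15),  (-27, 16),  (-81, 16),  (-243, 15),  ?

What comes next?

(-729, 13)

First component: ×3 each step; -1, -3, -9, -27, -81, -243 → -729.
Second component: differences are 3, 2, 1, … (decreasing by 1 each time), so 10, 13, 15, 16, 16, 15 → 13.
Putting it together: (-729, 13).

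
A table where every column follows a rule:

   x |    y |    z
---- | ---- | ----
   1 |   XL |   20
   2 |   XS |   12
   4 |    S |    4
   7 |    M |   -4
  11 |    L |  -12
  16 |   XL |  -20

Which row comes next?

Column x: 1, 2, 4, 7, 11, 16 → 22 (differences are 1, 2, 3, … (increasing by 1 each time)).
Column y goes XL, XS, S, M, L, XL → XS (repeats XL → XS → S → M → L).
Column z — −8 each step: 20, 12, 4, -4, -12, -20 → -28.
So the next row is 22  XS  -28.

22  XS  -28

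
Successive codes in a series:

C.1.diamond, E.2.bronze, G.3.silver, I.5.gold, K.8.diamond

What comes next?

M.13.bronze

Letter: letters move forward 2 places in the alphabet; C, E, G, I, K → M.
Second component: each term is the sum of the two before it; 1, 2, 3, 5, 8 → 13.
Rank: repeats diamond → bronze → silver → gold; diamond, bronze, silver, gold, diamond → bronze.
So the next code is M.13.bronze.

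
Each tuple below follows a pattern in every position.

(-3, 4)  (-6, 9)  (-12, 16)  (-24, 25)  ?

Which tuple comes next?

First entry: -3, -6, -12, -24 → -48 (×2 each step).
Second entry — differences are 5, 7, 9, … (increasing by 2 each time): 4, 9, 16, 25 → 36.
So the next tuple is (-48, 36).

(-48, 36)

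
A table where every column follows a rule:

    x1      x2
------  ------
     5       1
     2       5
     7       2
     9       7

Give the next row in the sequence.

16  9

Column x1: 5, 2, 7, 9 → 16 (each term is the sum of the two before it).
Column x2 — always the previous value of the column x1: 1, 5, 2, 7 → 9.
So the next row is 16  9.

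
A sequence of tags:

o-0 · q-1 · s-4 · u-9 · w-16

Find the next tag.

y-25

For the letter, letters move forward 2 places in the alphabet: o, q, s, u, w → y.
Second component: differences are 1, 3, 5, … (increasing by 2 each time), so 0, 1, 4, 9, 16 → 25.
Combining the parts gives y-25.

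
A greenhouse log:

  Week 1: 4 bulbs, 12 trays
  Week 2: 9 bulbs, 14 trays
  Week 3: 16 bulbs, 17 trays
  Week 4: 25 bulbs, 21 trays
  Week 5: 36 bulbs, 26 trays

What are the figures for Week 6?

49 bulbs, 32 trays

Bulbs goes 4, 9, 16, 25, 36 → 49 (perfect squares: 2², 3², 4², …).
For the trays, differences are 2, 3, 4, … (increasing by 1 each time): 12, 14, 17, 21, 26 → 32.
Combining the parts gives 49 bulbs, 32 trays.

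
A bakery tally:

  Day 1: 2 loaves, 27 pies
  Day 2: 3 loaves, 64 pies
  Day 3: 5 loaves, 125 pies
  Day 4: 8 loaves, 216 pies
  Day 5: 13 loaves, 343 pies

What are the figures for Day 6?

For the loaves, each term is the sum of the two before it: 2, 3, 5, 8, 13 → 21.
Pies: perfect cubes: 3³, 4³, 5³, …, so 27, 64, 125, 216, 343 → 512.
Combining the parts gives 21 loaves, 512 pies.

21 loaves, 512 pies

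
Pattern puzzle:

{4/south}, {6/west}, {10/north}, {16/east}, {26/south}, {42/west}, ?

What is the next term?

First value: each term is the sum of the two before it, so 4, 6, 10, 16, 26, 42 → 68.
Direction goes south, west, north, east, south, west → north (repeats south → west → north → east).
Combining the parts gives {68/north}.

{68/north}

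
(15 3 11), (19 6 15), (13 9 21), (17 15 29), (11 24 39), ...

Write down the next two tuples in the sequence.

(15 39 51), (9 63 65)

First value: alternating steps +4, −6, +4, −6, …; 15, 19, 13, 17, 11 → 15 → 9.
Second value goes 3, 6, 9, 15, 24 → 39 → 63 (each term is the sum of the two before it).
Third value goes 11, 15, 21, 29, 39 → 51 → 65 (differences are 4, 6, 8, … (increasing by 2 each time)).
So the next two tuples are (15 39 51) and (9 63 65).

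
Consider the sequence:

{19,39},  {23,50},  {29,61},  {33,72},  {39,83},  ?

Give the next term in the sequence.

First part: alternating steps +4, +6, +4, +6, …, so 19, 23, 29, 33, 39 → 43.
For the second part, +11 each step: 39, 50, 61, 72, 83 → 94.
Combining the parts gives {43,94}.

{43,94}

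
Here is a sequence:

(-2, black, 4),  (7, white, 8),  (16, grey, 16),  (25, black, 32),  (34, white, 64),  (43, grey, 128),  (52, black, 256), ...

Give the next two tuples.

(61, white, 512), (70, grey, 1024)

First part: -2, 7, 16, 25, 34, 43, 52 → 61 → 70 (+9 each step).
Shade: repeats black → white → grey; black, white, grey, black, white, grey, black → white → grey.
For the third part, ×2 each step: 4, 8, 16, 32, 64, 128, 256 → 512 → 1024.
So the next two tuples are (61, white, 512) and (70, grey, 1024).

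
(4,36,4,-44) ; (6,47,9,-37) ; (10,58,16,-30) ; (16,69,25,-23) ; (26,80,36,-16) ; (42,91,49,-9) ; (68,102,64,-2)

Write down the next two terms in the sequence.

(110,113,81,5), (178,124,100,12)

First slot: each term is the sum of the two before it, so 4, 6, 10, 16, 26, 42, 68 → 110 → 178.
For the second slot, +11 each step: 36, 47, 58, 69, 80, 91, 102 → 113 → 124.
Third slot — perfect squares: 2², 3², 4², …: 4, 9, 16, 25, 36, 49, 64 → 81 → 100.
Fourth slot goes -44, -37, -30, -23, -16, -9, -2 → 5 → 12 (+7 each step).
So the next two terms are (110,113,81,5) and (178,124,100,12).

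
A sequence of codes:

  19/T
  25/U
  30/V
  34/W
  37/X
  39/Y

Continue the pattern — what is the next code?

40/Z

First component goes 19, 25, 30, 34, 37, 39 → 40 (differences are 6, 5, 4, … (decreasing by 1 each time)).
Letter: letters move forward 1 place in the alphabet; T, U, V, W, X, Y → Z.
Combining the parts gives 40/Z.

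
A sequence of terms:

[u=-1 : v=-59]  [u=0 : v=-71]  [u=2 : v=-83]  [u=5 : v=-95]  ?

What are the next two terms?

[u=9 : v=-107], [u=14 : v=-119]

U goes -1, 0, 2, 5 → 9 → 14 (differences are 1, 2, 3, … (increasing by 1 each time)).
V: −12 each step, so -59, -71, -83, -95 → -107 → -119.
Putting the parts together: [u=9 : v=-107] and then [u=14 : v=-119].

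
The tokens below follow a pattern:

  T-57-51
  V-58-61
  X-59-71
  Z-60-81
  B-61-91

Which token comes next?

D-62-101

For the letter, letters move forward 2 places in the alphabet, wrapping Z→A: T, V, X, Z, B → D.
Second component: 57, 58, 59, 60, 61 → 62 (+1 each step).
Third component: +10 each step, so 51, 61, 71, 81, 91 → 101.
Putting it together: D-62-101.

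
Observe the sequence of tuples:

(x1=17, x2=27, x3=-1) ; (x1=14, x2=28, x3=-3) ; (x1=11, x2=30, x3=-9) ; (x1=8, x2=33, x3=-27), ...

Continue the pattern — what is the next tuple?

(x1=5, x2=37, x3=-81)

X1 goes 17, 14, 11, 8 → 5 (−3 each step).
X2 goes 27, 28, 30, 33 → 37 (differences are 1, 2, 3, … (increasing by 1 each time)).
X3: ×3 each step, so -1, -3, -9, -27 → -81.
So the next tuple is (x1=5, x2=37, x3=-81).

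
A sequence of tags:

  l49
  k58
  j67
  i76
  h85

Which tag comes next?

For the letter, letters move back 1 place in the alphabet: l, k, j, i, h → g.
Second component: +9 each step, so 49, 58, 67, 76, 85 → 94.
Putting it together: g94.

g94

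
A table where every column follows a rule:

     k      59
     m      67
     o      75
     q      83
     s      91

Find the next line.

Letter — letters move forward 2 places in the alphabet: k, m, o, q, s → u.
Second component: 59, 67, 75, 83, 91 → 99 (+8 each step).
Combining the parts gives u  99.

u  99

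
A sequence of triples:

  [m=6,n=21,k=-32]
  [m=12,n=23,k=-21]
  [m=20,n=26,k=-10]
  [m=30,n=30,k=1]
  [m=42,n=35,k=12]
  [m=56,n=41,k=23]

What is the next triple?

For the m, differences are 6, 8, 10, … (increasing by 2 each time): 6, 12, 20, 30, 42, 56 → 72.
N: differences are 2, 3, 4, … (increasing by 1 each time), so 21, 23, 26, 30, 35, 41 → 48.
K: +11 each step; -32, -21, -10, 1, 12, 23 → 34.
Putting it together: [m=72,n=48,k=34].

[m=72,n=48,k=34]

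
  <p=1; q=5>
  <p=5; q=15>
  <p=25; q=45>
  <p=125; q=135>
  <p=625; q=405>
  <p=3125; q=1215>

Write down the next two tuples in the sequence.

P — ×5 each step: 1, 5, 25, 125, 625, 3125 → 15625 → 78125.
Q goes 5, 15, 45, 135, 405, 1215 → 3645 → 10935 (×3 each step).
So the next two tuples are <p=15625; q=3645> and <p=78125; q=10935>.

<p=15625; q=3645>, <p=78125; q=10935>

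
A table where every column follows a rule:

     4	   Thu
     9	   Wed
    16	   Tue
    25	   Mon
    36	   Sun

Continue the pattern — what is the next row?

49  Sat

For the first component, perfect squares: 2², 3², 4², …: 4, 9, 16, 25, 36 → 49.
Day: runs backward through the weekdays Mon→Sun; Thu, Wed, Tue, Mon, Sun → Sat.
Combining the parts gives 49  Sat.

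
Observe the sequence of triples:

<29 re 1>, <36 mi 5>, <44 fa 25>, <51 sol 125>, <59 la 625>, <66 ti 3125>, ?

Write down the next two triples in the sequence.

<74 do 15625>, <81 re 78125>

First slot — alternating steps +7, +8, +7, +8, …: 29, 36, 44, 51, 59, 66 → 74 → 81.
Note: runs through the solfège scale do→ti; re, mi, fa, sol, la, ti → do → re.
Third slot — ×5 each step: 1, 5, 25, 125, 625, 3125 → 15625 → 78125.
So the next two triples are <74 do 15625> and <81 re 78125>.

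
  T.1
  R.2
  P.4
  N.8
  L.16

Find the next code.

J.32

Letter: T, R, P, N, L → J (letters move back 2 places in the alphabet).
Second component — ×2 each step: 1, 2, 4, 8, 16 → 32.
Putting it together: J.32.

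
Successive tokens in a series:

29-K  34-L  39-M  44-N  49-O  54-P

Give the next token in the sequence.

First component — +5 each step: 29, 34, 39, 44, 49, 54 → 59.
Letter goes K, L, M, N, O, P → Q (letters move forward 1 place in the alphabet).
So the next token is 59-Q.

59-Q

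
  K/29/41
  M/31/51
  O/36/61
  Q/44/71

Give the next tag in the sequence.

Letter: K, M, O, Q → S (letters move forward 2 places in the alphabet).
Second component: differences are 2, 5, 8, … (increasing by 3 each time), so 29, 31, 36, 44 → 55.
Third component: +10 each step, so 41, 51, 61, 71 → 81.
Combining the parts gives S/55/81.

S/55/81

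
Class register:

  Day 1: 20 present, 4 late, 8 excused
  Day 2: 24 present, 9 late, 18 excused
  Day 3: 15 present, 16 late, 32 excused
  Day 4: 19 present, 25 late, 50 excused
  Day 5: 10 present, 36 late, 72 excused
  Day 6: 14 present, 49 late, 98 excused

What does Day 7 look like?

Present goes 20, 24, 15, 19, 10, 14 → 5 (alternating steps +4, −9, +4, −9, …).
Late: 4, 9, 16, 25, 36, 49 → 64 (perfect squares: 2², 3², 4², …).
Excused: 8, 18, 32, 50, 72, 98 → 128 (always 2 × the late).
Putting it together: 5 present, 64 late, 128 excused.

5 present, 64 late, 128 excused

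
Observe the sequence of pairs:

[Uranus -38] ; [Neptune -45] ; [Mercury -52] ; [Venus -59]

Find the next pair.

[Earth -66]

For the planet, runs through the planets Mercury→Neptune: Uranus, Neptune, Mercury, Venus → Earth.
Second value: -38, -45, -52, -59 → -66 (−7 each step).
Combining the parts gives [Earth -66].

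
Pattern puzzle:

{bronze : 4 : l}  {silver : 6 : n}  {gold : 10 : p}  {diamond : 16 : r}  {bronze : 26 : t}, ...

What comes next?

Rank: repeats bronze → silver → gold → diamond; bronze, silver, gold, diamond, bronze → silver.
Second entry: 4, 6, 10, 16, 26 → 42 (each term is the sum of the two before it).
For the letter, letters move forward 2 places in the alphabet: l, n, p, r, t → v.
So the next tuple is {silver : 42 : v}.

{silver : 42 : v}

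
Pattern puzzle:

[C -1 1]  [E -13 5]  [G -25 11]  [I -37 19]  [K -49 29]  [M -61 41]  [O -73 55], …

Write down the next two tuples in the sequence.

Letter: C, E, G, I, K, M, O → Q → S (letters move forward 2 places in the alphabet).
Second entry — −12 each step: -1, -13, -25, -37, -49, -61, -73 → -85 → -97.
For the third entry, differences are 4, 6, 8, … (increasing by 2 each time): 1, 5, 11, 19, 29, 41, 55 → 71 → 89.
So the next two tuples are [Q -85 71] and [S -97 89].

[Q -85 71], [S -97 89]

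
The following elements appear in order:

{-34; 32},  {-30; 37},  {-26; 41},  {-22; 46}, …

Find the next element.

{-18; 50}

First entry: +4 each step, so -34, -30, -26, -22 → -18.
Second entry: alternating steps +5, +4, +5, +4, …, so 32, 37, 41, 46 → 50.
Combining the parts gives {-18; 50}.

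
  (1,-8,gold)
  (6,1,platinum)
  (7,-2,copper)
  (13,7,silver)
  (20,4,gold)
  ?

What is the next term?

(33,13,platinum)

First entry: each term is the sum of the two before it; 1, 6, 7, 13, 20 → 33.
For the second entry, alternating steps +9, −3, +9, −3, …: -8, 1, -2, 7, 4 → 13.
Metal — repeats gold → platinum → copper → silver: gold, platinum, copper, silver, gold → platinum.
Combining the parts gives (33,13,platinum).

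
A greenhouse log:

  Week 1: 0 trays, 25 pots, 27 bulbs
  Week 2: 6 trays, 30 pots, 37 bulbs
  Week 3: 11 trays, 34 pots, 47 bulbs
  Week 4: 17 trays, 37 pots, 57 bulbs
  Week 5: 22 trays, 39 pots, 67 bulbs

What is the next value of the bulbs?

Bulbs: +10 each step; 27, 37, 47, 57, 67 → 77.

77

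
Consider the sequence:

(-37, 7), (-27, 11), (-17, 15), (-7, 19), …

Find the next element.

First component: +10 each step, so -37, -27, -17, -7 → 3.
Second component — +4 each step: 7, 11, 15, 19 → 23.
Combining the parts gives (3, 23).

(3, 23)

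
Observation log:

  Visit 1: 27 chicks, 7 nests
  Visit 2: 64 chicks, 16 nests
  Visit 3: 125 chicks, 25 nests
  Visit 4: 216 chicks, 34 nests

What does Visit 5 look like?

343 chicks, 43 nests

Chicks goes 27, 64, 125, 216 → 343 (perfect cubes: 3³, 4³, 5³, …).
For the nests, +9 each step: 7, 16, 25, 34 → 43.
Putting it together: 343 chicks, 43 nests.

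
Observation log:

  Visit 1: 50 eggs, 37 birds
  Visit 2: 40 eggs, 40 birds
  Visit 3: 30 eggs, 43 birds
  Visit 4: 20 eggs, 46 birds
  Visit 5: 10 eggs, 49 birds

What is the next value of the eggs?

0

Eggs: −10 each step, so 50, 40, 30, 20, 10 → 0.
Birds goes 37, 40, 43, 46, 49 → 52 (+3 each step).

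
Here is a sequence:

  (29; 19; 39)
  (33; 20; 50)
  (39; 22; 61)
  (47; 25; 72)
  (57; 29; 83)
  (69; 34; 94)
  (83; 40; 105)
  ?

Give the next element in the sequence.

First component: differences are 4, 6, 8, … (increasing by 2 each time); 29, 33, 39, 47, 57, 69, 83 → 99.
For the second component, differences are 1, 2, 3, … (increasing by 1 each time): 19, 20, 22, 25, 29, 34, 40 → 47.
For the third component, +11 each step: 39, 50, 61, 72, 83, 94, 105 → 116.
So the next element is (99; 47; 116).

(99; 47; 116)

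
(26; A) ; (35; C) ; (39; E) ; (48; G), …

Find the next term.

First part: alternating steps +9, +4, +9, +4, …; 26, 35, 39, 48 → 52.
For the letter, letters move forward 2 places in the alphabet: A, C, E, G → I.
So the next term is (52; I).

(52; I)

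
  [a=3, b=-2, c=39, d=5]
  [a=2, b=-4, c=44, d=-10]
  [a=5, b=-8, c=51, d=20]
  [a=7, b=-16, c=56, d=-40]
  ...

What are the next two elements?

[a=12, b=-32, c=63, d=80], [a=19, b=-64, c=68, d=-160]

A — each term is the sum of the two before it: 3, 2, 5, 7 → 12 → 19.
B goes -2, -4, -8, -16 → -32 → -64 (×2 each step).
C goes 39, 44, 51, 56 → 63 → 68 (alternating steps +5, +7, +5, +7, …).
D: ×(-2) each step; 5, -10, 20, -40 → 80 → -160.
Putting the parts together: [a=12, b=-32, c=63, d=80] and then [a=19, b=-64, c=68, d=-160].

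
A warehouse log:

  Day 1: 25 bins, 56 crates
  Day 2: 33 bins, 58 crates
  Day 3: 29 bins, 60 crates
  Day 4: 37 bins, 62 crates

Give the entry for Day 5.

For the bins, alternating steps +8, −4, +8, −4, …: 25, 33, 29, 37 → 33.
Crates goes 56, 58, 60, 62 → 64 (+2 each step).
Combining the parts gives 33 bins, 64 crates.

33 bins, 64 crates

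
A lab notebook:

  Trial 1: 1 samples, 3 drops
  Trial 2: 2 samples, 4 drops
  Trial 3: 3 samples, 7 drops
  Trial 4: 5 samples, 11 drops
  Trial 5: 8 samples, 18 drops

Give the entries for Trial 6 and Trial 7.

13 samples, 29 drops; 21 samples, 47 drops

Samples: each term is the sum of the two before it; 1, 2, 3, 5, 8 → 13 → 21.
Drops goes 3, 4, 7, 11, 18 → 29 → 47 (each term is the sum of the two before it).
Putting the parts together: 13 samples, 29 drops and then 21 samples, 47 drops.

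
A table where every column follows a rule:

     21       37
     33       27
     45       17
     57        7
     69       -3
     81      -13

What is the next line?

93  -23

First component — +12 each step: 21, 33, 45, 57, 69, 81 → 93.
Second component goes 37, 27, 17, 7, -3, -13 → -23 (−10 each step).
Putting it together: 93  -23.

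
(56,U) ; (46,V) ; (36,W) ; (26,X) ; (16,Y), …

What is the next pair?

First value: −10 each step, so 56, 46, 36, 26, 16 → 6.
Letter: U, V, W, X, Y → Z (letters move forward 1 place in the alphabet).
Combining the parts gives (6,Z).

(6,Z)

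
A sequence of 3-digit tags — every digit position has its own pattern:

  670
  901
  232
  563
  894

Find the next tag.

For the first digit, +3 each step, mod 10: 6, 9, 2, 5, 8 → 1.
Second digit goes 7, 0, 3, 6, 9 → 2 (+3 each step, mod 10).
Third digit goes 0, 1, 2, 3, 4 → 5 (+1 each step, mod 10).
Combining the parts gives 125.

125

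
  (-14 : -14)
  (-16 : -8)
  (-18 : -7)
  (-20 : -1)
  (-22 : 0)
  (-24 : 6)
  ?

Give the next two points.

(-26 : 7), (-28 : 13)

First slot — −2 each step: -14, -16, -18, -20, -22, -24 → -26 → -28.
Second slot: alternating steps +6, +1, +6, +1, …, so -14, -8, -7, -1, 0, 6 → 7 → 13.
So the next two points are (-26 : 7) and (-28 : 13).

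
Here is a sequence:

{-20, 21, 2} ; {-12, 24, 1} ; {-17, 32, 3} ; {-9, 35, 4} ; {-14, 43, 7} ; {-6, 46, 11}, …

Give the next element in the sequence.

First coordinate: -20, -12, -17, -9, -14, -6 → -11 (alternating steps +8, −5, +8, −5, …).
For the second coordinate, alternating steps +3, +8, +3, +8, …: 21, 24, 32, 35, 43, 46 → 54.
Third coordinate goes 2, 1, 3, 4, 7, 11 → 18 (each term is the sum of the two before it).
So the next element is {-11, 54, 18}.

{-11, 54, 18}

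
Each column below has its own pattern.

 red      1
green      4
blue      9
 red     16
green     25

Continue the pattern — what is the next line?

blue  36

Colour: repeats red → green → blue; red, green, blue, red, green → blue.
Second component: perfect squares: 1², 2², 3², …; 1, 4, 9, 16, 25 → 36.
So the next line is blue  36.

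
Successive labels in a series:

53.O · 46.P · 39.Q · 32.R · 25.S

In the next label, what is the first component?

First component: 53, 46, 39, 32, 25 → 18 (−7 each step).

18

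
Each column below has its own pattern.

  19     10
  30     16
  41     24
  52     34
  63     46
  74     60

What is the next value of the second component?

Second component: differences are 6, 8, 10, … (increasing by 2 each time), so 10, 16, 24, 34, 46, 60 → 76.

76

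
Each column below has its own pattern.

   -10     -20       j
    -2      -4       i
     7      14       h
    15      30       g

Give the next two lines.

24  48  f; 32  64  e

For the first component, alternating steps +8, +9, +8, +9, …: -10, -2, 7, 15 → 24 → 32.
For the second component, always 2 × the first component: -20, -4, 14, 30 → 48 → 64.
Letter: j, i, h, g → f → e (letters move back 1 place in the alphabet).
So the next two lines are 24  48  f and 32  64  e.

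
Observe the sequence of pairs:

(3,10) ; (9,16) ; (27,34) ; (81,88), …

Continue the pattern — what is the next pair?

(243,250)

First part: 3, 9, 27, 81 → 243 (×3 each step).
For the second part, always 7 more than the first part: 10, 16, 34, 88 → 250.
Combining the parts gives (243,250).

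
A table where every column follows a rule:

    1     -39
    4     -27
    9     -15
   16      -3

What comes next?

25  9

First component: perfect squares: 1², 2², 3², …, so 1, 4, 9, 16 → 25.
Second component: -39, -27, -15, -3 → 9 (+12 each step).
Combining the parts gives 25  9.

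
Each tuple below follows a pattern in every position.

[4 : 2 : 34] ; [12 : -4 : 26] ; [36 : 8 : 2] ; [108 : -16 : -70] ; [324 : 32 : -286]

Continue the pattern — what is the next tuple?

First part goes 4, 12, 36, 108, 324 → 972 (×3 each step).
Second part — ×(-2) each step: 2, -4, 8, -16, 32 → -64.
Third part: 34, 26, 2, -70, -286 → -934 (together with the first part always sums to 38).
So the next tuple is [972 : -64 : -934].

[972 : -64 : -934]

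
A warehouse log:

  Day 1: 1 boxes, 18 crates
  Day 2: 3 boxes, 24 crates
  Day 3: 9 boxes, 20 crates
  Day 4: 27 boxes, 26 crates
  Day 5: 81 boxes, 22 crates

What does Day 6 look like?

243 boxes, 28 crates

Boxes: ×3 each step; 1, 3, 9, 27, 81 → 243.
For the crates, alternating steps +6, −4, +6, −4, …: 18, 24, 20, 26, 22 → 28.
So the next line is 243 boxes, 28 crates.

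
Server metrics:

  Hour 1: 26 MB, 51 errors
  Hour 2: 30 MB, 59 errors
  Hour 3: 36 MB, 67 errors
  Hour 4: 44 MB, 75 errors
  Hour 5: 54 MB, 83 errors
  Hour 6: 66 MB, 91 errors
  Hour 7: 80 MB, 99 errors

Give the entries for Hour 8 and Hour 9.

96 MB, 107 errors; 114 MB, 115 errors

MB — differences are 4, 6, 8, … (increasing by 2 each time): 26, 30, 36, 44, 54, 66, 80 → 96 → 114.
Errors — +8 each step: 51, 59, 67, 75, 83, 91, 99 → 107 → 115.
Putting the parts together: 96 MB, 107 errors and then 114 MB, 115 errors.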